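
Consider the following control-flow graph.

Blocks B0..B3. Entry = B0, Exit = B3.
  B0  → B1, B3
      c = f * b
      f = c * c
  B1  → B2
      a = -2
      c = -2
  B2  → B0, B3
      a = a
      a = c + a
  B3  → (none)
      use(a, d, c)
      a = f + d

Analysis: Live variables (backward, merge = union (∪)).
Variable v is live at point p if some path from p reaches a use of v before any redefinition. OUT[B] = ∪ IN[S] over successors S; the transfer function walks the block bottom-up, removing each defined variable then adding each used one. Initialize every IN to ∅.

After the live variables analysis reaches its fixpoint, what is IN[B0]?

Answer: {a, b, d, f}

Working:
Converged values:
  B0: | IN={a, b, d, f} | OUT={a, b, c, d, f}
  B1: | IN={b, d, f} | OUT={a, b, c, d, f}
  B2: | IN={a, b, c, d, f} | OUT={a, b, c, d, f}
  B3: | IN={a, c, d, f} | OUT={}

Merge at B0: OUT[B0] = IN[B1] ⊔ IN[B3] = {a, b, c, d, f}
Applying B0's transfer function to that OUT value gives IN[B0] (row B0 above).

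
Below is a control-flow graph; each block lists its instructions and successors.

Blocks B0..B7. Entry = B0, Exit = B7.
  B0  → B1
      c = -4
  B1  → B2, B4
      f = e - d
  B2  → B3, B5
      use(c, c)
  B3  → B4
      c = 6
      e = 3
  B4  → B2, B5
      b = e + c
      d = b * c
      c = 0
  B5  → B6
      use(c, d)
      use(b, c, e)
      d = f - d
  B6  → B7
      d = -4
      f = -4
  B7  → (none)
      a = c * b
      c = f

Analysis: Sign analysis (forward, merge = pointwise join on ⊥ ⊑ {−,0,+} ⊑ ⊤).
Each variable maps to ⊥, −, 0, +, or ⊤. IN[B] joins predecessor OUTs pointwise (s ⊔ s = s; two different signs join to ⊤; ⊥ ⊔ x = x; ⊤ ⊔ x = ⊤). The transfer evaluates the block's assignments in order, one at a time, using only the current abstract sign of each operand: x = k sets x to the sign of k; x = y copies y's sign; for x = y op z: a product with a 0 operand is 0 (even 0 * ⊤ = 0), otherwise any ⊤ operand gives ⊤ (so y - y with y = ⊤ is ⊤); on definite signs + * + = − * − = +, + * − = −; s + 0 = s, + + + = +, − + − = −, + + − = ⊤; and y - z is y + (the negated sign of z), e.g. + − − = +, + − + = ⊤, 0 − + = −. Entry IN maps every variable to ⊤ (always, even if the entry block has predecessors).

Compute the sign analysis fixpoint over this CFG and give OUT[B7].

Answer: {a: ⊤, b: ⊤, c: -, d: -, e: ⊤, f: -}

Trace:
Fixpoint table:
  B0: | IN=(all ⊤) | OUT={c:-; rest ⊤}
  B1: | IN={c:-; rest ⊤} | OUT={c:-; rest ⊤}
  B2: | IN=(all ⊤) | OUT=(all ⊤)
  B3: | IN=(all ⊤) | OUT={c:+, e:+; rest ⊤}
  B4: | IN=(all ⊤) | OUT={c:0; rest ⊤}
  B5: | IN=(all ⊤) | OUT=(all ⊤)
  B6: | IN=(all ⊤) | OUT={d:-, f:-; rest ⊤}
  B7: | IN={d:-, f:-; rest ⊤} | OUT={c:-, d:-, f:-; rest ⊤}

Merge at B7: IN[B7] = OUT[B6] = {a: ⊤, b: ⊤, c: ⊤, d: -, e: ⊤, f: -}
Applying B7's transfer function to that IN value gives OUT[B7] (row B7 above).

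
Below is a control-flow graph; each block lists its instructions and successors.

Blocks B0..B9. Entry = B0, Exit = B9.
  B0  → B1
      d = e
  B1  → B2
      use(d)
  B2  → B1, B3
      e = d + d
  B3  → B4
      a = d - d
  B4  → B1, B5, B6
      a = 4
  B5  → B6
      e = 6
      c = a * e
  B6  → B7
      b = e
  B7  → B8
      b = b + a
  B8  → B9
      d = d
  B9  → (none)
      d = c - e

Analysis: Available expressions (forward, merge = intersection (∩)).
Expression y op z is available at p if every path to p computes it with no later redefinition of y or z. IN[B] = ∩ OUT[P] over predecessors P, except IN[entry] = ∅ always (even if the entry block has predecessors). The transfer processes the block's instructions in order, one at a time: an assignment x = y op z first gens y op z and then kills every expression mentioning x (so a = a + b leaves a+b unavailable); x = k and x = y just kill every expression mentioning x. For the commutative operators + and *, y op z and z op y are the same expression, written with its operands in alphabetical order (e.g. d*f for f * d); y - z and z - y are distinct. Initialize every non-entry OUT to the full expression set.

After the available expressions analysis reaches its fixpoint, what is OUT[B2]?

Converged values:
  B0: | IN={} | OUT={}
  B1: | IN={} | OUT={}
  B2: | IN={} | OUT={d+d}
  B3: | IN={d+d} | OUT={d+d, d-d}
  B4: | IN={d+d, d-d} | OUT={d+d, d-d}
  B5: | IN={d+d, d-d} | OUT={a*e, d+d, d-d}
  B6: | IN={d+d, d-d} | OUT={d+d, d-d}
  B7: | IN={d+d, d-d} | OUT={d+d, d-d}
  B8: | IN={d+d, d-d} | OUT={}
  B9: | IN={} | OUT={c-e}

Merge at B2: IN[B2] = OUT[B1] = {}
Applying B2's transfer function to that IN value gives OUT[B2] (row B2 above).

Answer: {d+d}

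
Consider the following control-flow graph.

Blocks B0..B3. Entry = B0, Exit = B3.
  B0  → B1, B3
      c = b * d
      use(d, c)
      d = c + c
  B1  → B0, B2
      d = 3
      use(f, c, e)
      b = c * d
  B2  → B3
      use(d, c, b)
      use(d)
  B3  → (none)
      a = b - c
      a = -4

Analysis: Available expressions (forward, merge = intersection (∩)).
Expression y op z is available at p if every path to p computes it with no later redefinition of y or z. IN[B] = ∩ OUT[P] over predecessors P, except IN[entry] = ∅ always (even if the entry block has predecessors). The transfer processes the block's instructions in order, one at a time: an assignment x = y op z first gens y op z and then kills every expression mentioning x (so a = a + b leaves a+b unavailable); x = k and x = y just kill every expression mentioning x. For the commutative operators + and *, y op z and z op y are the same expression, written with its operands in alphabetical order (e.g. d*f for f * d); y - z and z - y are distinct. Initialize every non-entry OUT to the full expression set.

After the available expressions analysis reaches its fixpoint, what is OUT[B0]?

Answer: {c+c}

Working:
Per-block solution:
  B0:   IN={}   OUT={c+c}
  B1:   IN={c+c}   OUT={c*d, c+c}
  B2:   IN={c*d, c+c}   OUT={c*d, c+c}
  B3:   IN={c+c}   OUT={b-c, c+c}

Merge at B0 (entry node, so the boundary value {} is joined with the incoming edge(s)): IN[B0] = {} ∩ OUT[B1] = {}
Applying B0's transfer function to that IN value gives OUT[B0] (row B0 above).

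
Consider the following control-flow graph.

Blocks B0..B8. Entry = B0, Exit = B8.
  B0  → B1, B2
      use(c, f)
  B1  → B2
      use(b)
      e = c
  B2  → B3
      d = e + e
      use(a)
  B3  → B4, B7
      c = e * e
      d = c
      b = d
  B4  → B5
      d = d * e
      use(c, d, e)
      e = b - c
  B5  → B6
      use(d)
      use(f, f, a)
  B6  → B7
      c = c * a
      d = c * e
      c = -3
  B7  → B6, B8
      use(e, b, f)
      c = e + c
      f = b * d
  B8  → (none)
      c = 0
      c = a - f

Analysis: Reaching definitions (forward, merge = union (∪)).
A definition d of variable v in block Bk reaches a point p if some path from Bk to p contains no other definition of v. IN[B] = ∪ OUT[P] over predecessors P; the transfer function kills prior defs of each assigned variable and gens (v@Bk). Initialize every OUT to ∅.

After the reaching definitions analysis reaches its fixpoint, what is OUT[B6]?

Per-block solution:
  B0: | IN={} | OUT={}
  B1: | IN={} | OUT={e@B1}
  B2: | IN={e@B1} | OUT={d@B2, e@B1}
  B3: | IN={d@B2, e@B1} | OUT={b@B3, c@B3, d@B3, e@B1}
  B4: | IN={b@B3, c@B3, d@B3, e@B1} | OUT={b@B3, c@B3, d@B4, e@B4}
  B5: | IN={b@B3, c@B3, d@B4, e@B4} | OUT={b@B3, c@B3, d@B4, e@B4}
  B6: | IN={b@B3, c@B3, c@B7, d@B3, d@B4, d@B6, e@B1, e@B4, f@B7} | OUT={b@B3, c@B6, d@B6, e@B1, e@B4, f@B7}
  B7: | IN={b@B3, c@B3, c@B6, d@B3, d@B6, e@B1, e@B4, f@B7} | OUT={b@B3, c@B7, d@B3, d@B6, e@B1, e@B4, f@B7}
  B8: | IN={b@B3, c@B7, d@B3, d@B6, e@B1, e@B4, f@B7} | OUT={b@B3, c@B8, d@B3, d@B6, e@B1, e@B4, f@B7}

Merge at B6: IN[B6] = OUT[B5] ⊔ OUT[B7] = {b@B3, c@B3, c@B7, d@B3, d@B4, d@B6, e@B1, e@B4, f@B7}
Applying B6's transfer function to that IN value gives OUT[B6] (row B6 above).

Answer: {b@B3, c@B6, d@B6, e@B1, e@B4, f@B7}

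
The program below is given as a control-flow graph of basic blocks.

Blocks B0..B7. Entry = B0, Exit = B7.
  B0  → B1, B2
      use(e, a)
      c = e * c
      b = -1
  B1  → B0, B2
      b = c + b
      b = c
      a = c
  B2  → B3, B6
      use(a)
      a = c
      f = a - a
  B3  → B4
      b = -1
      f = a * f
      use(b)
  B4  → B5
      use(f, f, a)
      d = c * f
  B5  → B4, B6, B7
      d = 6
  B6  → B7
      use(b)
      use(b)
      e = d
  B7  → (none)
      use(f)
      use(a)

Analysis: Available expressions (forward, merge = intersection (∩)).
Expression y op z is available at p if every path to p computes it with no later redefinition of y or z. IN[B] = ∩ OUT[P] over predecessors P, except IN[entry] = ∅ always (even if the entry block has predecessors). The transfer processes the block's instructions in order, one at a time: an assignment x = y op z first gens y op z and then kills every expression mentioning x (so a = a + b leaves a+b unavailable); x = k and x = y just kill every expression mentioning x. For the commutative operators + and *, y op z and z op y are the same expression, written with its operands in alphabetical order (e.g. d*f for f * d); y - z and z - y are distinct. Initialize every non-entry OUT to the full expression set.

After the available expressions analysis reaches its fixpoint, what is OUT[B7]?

Per-block solution:
  B0:   IN={}   OUT={}
  B1:   IN={}   OUT={}
  B2:   IN={}   OUT={a-a}
  B3:   IN={a-a}   OUT={a-a}
  B4:   IN={a-a}   OUT={a-a, c*f}
  B5:   IN={a-a, c*f}   OUT={a-a, c*f}
  B6:   IN={a-a}   OUT={a-a}
  B7:   IN={a-a}   OUT={a-a}

Merge at B7: IN[B7] = OUT[B5] ∩ OUT[B6] = {a-a}
Applying B7's transfer function to that IN value gives OUT[B7] (row B7 above).

Answer: {a-a}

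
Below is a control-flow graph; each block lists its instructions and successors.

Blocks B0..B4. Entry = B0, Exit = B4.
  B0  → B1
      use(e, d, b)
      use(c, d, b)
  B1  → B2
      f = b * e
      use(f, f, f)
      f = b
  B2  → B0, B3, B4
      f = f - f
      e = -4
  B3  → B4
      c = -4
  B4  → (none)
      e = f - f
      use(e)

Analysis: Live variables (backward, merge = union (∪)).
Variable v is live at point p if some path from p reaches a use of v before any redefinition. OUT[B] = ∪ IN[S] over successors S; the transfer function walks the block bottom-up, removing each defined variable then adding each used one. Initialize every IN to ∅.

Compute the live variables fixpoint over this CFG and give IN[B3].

Answer: {f}

Derivation:
Per-block solution:
  B0: | IN={b, c, d, e} | OUT={b, c, d, e}
  B1: | IN={b, c, d, e} | OUT={b, c, d, f}
  B2: | IN={b, c, d, f} | OUT={b, c, d, e, f}
  B3: | IN={f} | OUT={f}
  B4: | IN={f} | OUT={}

Merge at B3: OUT[B3] = IN[B4] = {f}
Applying B3's transfer function to that OUT value gives IN[B3] (row B3 above).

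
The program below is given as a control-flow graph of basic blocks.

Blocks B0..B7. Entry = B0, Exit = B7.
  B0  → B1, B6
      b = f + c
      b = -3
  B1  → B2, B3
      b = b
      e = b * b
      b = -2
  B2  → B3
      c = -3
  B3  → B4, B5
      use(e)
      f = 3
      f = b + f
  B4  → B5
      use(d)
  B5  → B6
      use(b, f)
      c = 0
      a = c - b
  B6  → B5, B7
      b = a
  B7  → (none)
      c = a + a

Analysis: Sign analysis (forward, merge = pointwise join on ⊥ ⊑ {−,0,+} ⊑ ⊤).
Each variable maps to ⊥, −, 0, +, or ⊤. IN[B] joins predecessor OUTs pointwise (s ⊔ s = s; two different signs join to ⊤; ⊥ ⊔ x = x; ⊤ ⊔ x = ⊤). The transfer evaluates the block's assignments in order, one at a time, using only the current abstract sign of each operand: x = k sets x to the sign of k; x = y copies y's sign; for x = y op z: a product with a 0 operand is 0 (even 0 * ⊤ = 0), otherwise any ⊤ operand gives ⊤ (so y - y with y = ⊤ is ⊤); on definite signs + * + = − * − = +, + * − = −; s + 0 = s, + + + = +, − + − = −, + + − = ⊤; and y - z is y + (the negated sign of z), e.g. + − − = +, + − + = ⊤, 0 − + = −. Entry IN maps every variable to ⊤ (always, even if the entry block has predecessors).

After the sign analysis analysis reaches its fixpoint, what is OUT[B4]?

Answer: {a: ⊤, b: -, c: ⊤, d: ⊤, e: +, f: ⊤}

Working:
Fixpoint table:
  B0: | IN=(all ⊤) | OUT={b:-; rest ⊤}
  B1: | IN={b:-; rest ⊤} | OUT={b:-, e:+; rest ⊤}
  B2: | IN={b:-, e:+; rest ⊤} | OUT={b:-, c:-, e:+; rest ⊤}
  B3: | IN={b:-, e:+; rest ⊤} | OUT={b:-, e:+; rest ⊤}
  B4: | IN={b:-, e:+; rest ⊤} | OUT={b:-, e:+; rest ⊤}
  B5: | IN=(all ⊤) | OUT={c:0; rest ⊤}
  B6: | IN=(all ⊤) | OUT=(all ⊤)
  B7: | IN=(all ⊤) | OUT=(all ⊤)

Merge at B4: IN[B4] = OUT[B3] = {a: ⊤, b: -, c: ⊤, d: ⊤, e: +, f: ⊤}
Applying B4's transfer function to that IN value gives OUT[B4] (row B4 above).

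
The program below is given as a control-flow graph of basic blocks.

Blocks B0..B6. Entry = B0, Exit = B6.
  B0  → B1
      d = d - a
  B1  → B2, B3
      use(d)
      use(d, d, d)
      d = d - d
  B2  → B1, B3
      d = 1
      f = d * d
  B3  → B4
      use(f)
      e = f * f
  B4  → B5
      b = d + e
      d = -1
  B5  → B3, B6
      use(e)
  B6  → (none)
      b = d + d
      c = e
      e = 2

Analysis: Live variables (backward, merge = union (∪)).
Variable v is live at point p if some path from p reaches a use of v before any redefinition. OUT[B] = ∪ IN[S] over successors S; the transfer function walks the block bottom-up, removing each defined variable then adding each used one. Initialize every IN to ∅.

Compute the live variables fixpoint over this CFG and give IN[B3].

Answer: {d, f}

Working:
Fixpoint table:
  B0: | IN={a, d, f} | OUT={d, f}
  B1: | IN={d, f} | OUT={d, f}
  B2: | IN={} | OUT={d, f}
  B3: | IN={d, f} | OUT={d, e, f}
  B4: | IN={d, e, f} | OUT={d, e, f}
  B5: | IN={d, e, f} | OUT={d, e, f}
  B6: | IN={d, e} | OUT={}

Merge at B3: OUT[B3] = IN[B4] = {d, e, f}
Applying B3's transfer function to that OUT value gives IN[B3] (row B3 above).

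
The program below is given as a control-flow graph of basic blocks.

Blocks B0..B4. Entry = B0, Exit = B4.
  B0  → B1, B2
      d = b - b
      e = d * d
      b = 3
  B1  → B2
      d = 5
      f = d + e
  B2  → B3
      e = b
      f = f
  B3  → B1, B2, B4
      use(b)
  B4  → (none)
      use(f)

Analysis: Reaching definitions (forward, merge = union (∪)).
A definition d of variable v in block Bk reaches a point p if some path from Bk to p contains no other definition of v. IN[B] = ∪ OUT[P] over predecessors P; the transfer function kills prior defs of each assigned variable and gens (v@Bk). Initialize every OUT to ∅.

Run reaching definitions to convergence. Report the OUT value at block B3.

Answer: {b@B0, d@B0, d@B1, e@B2, f@B2}

Derivation:
Per-block solution:
  B0:   IN={}   OUT={b@B0, d@B0, e@B0}
  B1:   IN={b@B0, d@B0, d@B1, e@B0, e@B2, f@B2}   OUT={b@B0, d@B1, e@B0, e@B2, f@B1}
  B2:   IN={b@B0, d@B0, d@B1, e@B0, e@B2, f@B1, f@B2}   OUT={b@B0, d@B0, d@B1, e@B2, f@B2}
  B3:   IN={b@B0, d@B0, d@B1, e@B2, f@B2}   OUT={b@B0, d@B0, d@B1, e@B2, f@B2}
  B4:   IN={b@B0, d@B0, d@B1, e@B2, f@B2}   OUT={b@B0, d@B0, d@B1, e@B2, f@B2}

Merge at B3: IN[B3] = OUT[B2] = {b@B0, d@B0, d@B1, e@B2, f@B2}
Applying B3's transfer function to that IN value gives OUT[B3] (row B3 above).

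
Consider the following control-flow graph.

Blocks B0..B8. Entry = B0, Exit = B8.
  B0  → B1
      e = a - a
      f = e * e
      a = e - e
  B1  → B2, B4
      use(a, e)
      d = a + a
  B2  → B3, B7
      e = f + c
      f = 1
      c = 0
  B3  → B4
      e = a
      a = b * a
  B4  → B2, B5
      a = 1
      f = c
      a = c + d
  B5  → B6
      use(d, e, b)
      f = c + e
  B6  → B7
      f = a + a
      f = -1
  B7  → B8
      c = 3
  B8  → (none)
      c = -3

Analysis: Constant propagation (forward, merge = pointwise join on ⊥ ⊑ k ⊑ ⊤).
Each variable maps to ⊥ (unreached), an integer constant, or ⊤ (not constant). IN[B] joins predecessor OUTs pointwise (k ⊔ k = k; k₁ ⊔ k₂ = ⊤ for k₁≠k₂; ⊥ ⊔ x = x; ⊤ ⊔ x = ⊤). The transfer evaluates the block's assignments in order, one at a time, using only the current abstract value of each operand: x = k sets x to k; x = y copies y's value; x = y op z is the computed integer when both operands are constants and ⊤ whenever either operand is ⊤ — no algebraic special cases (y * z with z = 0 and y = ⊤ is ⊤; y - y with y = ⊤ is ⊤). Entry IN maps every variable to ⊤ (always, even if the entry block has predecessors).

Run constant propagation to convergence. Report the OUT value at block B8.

Answer: {a: ⊤, b: ⊤, c: -3, d: ⊤, e: ⊤, f: ⊤}

Working:
Converged values:
  B0: | IN=(all ⊤) | OUT=(all ⊤)
  B1: | IN=(all ⊤) | OUT=(all ⊤)
  B2: | IN=(all ⊤) | OUT={c:0, f:1; rest ⊤}
  B3: | IN={c:0, f:1; rest ⊤} | OUT={c:0, f:1; rest ⊤}
  B4: | IN=(all ⊤) | OUT=(all ⊤)
  B5: | IN=(all ⊤) | OUT=(all ⊤)
  B6: | IN=(all ⊤) | OUT={f:-1; rest ⊤}
  B7: | IN=(all ⊤) | OUT={c:3; rest ⊤}
  B8: | IN={c:3; rest ⊤} | OUT={c:-3; rest ⊤}

Merge at B8: IN[B8] = OUT[B7] = {a: ⊤, b: ⊤, c: 3, d: ⊤, e: ⊤, f: ⊤}
Applying B8's transfer function to that IN value gives OUT[B8] (row B8 above).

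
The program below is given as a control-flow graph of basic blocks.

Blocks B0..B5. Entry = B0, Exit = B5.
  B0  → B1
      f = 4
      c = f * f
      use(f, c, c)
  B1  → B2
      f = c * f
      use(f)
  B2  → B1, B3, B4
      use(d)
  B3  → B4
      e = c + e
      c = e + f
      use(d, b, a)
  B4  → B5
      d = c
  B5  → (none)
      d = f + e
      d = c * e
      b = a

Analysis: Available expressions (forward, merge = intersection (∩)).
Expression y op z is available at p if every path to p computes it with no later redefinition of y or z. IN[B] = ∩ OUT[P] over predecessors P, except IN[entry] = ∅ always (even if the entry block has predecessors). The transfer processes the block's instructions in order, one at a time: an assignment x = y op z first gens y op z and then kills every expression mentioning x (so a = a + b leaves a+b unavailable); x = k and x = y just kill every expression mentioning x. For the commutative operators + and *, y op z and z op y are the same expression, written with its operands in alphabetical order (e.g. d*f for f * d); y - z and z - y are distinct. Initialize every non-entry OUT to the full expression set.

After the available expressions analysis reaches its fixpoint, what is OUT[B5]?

Fixpoint table:
  B0:   IN={}   OUT={f*f}
  B1:   IN={}   OUT={}
  B2:   IN={}   OUT={}
  B3:   IN={}   OUT={e+f}
  B4:   IN={}   OUT={}
  B5:   IN={}   OUT={c*e, e+f}

Merge at B5: IN[B5] = OUT[B4] = {}
Applying B5's transfer function to that IN value gives OUT[B5] (row B5 above).

Answer: {c*e, e+f}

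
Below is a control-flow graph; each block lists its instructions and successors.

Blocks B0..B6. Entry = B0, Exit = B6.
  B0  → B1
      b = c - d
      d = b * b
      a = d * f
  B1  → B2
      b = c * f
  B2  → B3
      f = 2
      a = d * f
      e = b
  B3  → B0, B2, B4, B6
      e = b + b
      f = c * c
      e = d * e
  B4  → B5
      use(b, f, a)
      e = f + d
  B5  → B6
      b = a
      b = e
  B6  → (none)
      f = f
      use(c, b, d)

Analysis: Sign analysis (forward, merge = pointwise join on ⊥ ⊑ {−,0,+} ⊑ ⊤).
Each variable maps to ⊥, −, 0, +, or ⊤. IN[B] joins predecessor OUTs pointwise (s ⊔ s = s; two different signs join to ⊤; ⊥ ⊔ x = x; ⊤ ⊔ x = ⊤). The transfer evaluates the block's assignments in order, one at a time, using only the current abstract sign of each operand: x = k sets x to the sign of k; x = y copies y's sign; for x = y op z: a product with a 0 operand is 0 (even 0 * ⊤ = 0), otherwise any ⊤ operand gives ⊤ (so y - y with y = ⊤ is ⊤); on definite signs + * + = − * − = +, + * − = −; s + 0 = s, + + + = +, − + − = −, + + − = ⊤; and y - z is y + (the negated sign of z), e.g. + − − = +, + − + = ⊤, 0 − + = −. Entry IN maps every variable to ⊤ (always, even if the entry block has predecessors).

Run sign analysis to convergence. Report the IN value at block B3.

Answer: {a: ⊤, b: ⊤, c: ⊤, d: ⊤, e: ⊤, f: +}

Trace:
Fixpoint table:
  B0:   IN=(all ⊤)   OUT=(all ⊤)
  B1:   IN=(all ⊤)   OUT=(all ⊤)
  B2:   IN=(all ⊤)   OUT={f:+; rest ⊤}
  B3:   IN={f:+; rest ⊤}   OUT=(all ⊤)
  B4:   IN=(all ⊤)   OUT=(all ⊤)
  B5:   IN=(all ⊤)   OUT=(all ⊤)
  B6:   IN=(all ⊤)   OUT=(all ⊤)

Merge at B3: IN[B3] = OUT[B2] = {a: ⊤, b: ⊤, c: ⊤, d: ⊤, e: ⊤, f: +}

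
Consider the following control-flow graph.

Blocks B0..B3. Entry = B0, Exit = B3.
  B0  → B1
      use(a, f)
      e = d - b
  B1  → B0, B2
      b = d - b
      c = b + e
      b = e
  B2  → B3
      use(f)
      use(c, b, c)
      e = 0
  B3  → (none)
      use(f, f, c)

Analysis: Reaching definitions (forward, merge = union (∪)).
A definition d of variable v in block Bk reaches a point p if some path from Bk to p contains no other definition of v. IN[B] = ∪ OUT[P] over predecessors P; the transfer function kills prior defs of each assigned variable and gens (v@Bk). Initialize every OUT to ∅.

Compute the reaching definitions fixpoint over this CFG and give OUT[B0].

Answer: {b@B1, c@B1, e@B0}

Trace:
Converged values:
  B0:  IN={b@B1, c@B1, e@B0}  OUT={b@B1, c@B1, e@B0}
  B1:  IN={b@B1, c@B1, e@B0}  OUT={b@B1, c@B1, e@B0}
  B2:  IN={b@B1, c@B1, e@B0}  OUT={b@B1, c@B1, e@B2}
  B3:  IN={b@B1, c@B1, e@B2}  OUT={b@B1, c@B1, e@B2}

Merge at B0 (entry node, so the boundary value {} is joined with the incoming edge(s)): IN[B0] = {} ⊔ OUT[B1] = {b@B1, c@B1, e@B0}
Applying B0's transfer function to that IN value gives OUT[B0] (row B0 above).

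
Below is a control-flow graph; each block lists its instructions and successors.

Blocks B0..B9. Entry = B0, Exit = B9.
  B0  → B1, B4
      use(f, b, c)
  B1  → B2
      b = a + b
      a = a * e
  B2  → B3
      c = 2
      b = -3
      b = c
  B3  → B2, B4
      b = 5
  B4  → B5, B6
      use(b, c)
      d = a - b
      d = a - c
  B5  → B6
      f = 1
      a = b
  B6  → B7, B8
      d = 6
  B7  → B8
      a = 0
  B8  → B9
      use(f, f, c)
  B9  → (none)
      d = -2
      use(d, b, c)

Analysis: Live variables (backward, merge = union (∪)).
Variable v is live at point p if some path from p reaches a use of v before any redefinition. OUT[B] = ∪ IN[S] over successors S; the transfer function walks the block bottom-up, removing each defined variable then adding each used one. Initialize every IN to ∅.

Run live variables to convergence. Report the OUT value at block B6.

Converged values:
  B0:  IN={a, b, c, e, f}  OUT={a, b, c, e, f}
  B1:  IN={a, b, e, f}  OUT={a, f}
  B2:  IN={a, f}  OUT={a, c, f}
  B3:  IN={a, c, f}  OUT={a, b, c, f}
  B4:  IN={a, b, c, f}  OUT={b, c, f}
  B5:  IN={b, c}  OUT={b, c, f}
  B6:  IN={b, c, f}  OUT={b, c, f}
  B7:  IN={b, c, f}  OUT={b, c, f}
  B8:  IN={b, c, f}  OUT={b, c}
  B9:  IN={b, c}  OUT={}

Merge at B6: OUT[B6] = IN[B7] ⊔ IN[B8] = {b, c, f}

Answer: {b, c, f}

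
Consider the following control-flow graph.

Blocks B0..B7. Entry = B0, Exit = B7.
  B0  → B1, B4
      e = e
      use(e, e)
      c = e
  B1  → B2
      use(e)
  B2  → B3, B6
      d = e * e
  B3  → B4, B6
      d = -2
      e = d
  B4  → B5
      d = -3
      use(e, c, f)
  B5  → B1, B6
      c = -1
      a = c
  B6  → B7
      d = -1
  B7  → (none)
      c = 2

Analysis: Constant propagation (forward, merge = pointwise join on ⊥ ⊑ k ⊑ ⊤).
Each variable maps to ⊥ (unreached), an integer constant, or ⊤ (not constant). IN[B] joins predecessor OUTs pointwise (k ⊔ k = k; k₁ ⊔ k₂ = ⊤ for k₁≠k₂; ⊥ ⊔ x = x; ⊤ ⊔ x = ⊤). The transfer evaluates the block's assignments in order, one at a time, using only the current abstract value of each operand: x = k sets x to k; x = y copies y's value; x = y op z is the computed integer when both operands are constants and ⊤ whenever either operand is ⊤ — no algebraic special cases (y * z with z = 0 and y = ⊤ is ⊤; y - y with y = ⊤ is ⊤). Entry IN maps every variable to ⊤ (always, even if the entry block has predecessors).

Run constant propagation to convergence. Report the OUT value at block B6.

Fixpoint table:
  B0:  IN=(all ⊤)  OUT=(all ⊤)
  B1:  IN=(all ⊤)  OUT=(all ⊤)
  B2:  IN=(all ⊤)  OUT=(all ⊤)
  B3:  IN=(all ⊤)  OUT={d:-2, e:-2; rest ⊤}
  B4:  IN=(all ⊤)  OUT={d:-3; rest ⊤}
  B5:  IN={d:-3; rest ⊤}  OUT={a:-1, c:-1, d:-3; rest ⊤}
  B6:  IN=(all ⊤)  OUT={d:-1; rest ⊤}
  B7:  IN={d:-1; rest ⊤}  OUT={c:2, d:-1; rest ⊤}

Merge at B6: IN[B6] = OUT[B2] ⊔ OUT[B3] ⊔ OUT[B5] = {a: ⊤, b: ⊤, c: ⊤, d: ⊤, e: ⊤, f: ⊤}
Applying B6's transfer function to that IN value gives OUT[B6] (row B6 above).

Answer: {a: ⊤, b: ⊤, c: ⊤, d: -1, e: ⊤, f: ⊤}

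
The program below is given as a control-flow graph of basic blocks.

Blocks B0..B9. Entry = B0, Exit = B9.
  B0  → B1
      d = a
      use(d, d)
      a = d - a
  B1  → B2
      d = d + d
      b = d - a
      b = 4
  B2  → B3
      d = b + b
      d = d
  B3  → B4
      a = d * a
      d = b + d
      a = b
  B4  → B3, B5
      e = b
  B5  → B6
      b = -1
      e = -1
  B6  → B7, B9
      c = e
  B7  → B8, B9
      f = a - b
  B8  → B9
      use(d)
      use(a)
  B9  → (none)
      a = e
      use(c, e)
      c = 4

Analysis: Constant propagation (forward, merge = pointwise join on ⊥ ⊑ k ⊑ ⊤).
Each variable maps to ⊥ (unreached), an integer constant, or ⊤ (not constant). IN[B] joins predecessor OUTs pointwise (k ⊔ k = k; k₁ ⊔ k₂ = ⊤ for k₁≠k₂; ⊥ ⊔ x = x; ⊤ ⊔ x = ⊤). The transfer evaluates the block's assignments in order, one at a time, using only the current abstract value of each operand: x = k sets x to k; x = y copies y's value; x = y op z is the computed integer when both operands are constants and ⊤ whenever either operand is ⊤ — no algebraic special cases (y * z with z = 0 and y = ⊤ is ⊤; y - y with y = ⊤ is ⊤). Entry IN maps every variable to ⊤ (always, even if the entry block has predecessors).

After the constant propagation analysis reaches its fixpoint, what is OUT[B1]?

Answer: {a: ⊤, b: 4, c: ⊤, d: ⊤, e: ⊤, f: ⊤}

Derivation:
Converged values:
  B0:   IN=(all ⊤)   OUT=(all ⊤)
  B1:   IN=(all ⊤)   OUT={b:4; rest ⊤}
  B2:   IN={b:4; rest ⊤}   OUT={b:4, d:8; rest ⊤}
  B3:   IN={b:4; rest ⊤}   OUT={a:4, b:4; rest ⊤}
  B4:   IN={a:4, b:4; rest ⊤}   OUT={a:4, b:4, e:4; rest ⊤}
  B5:   IN={a:4, b:4, e:4; rest ⊤}   OUT={a:4, b:-1, e:-1; rest ⊤}
  B6:   IN={a:4, b:-1, e:-1; rest ⊤}   OUT={a:4, b:-1, c:-1, e:-1; rest ⊤}
  B7:   IN={a:4, b:-1, c:-1, e:-1; rest ⊤}   OUT={a:4, b:-1, c:-1, e:-1, f:5; rest ⊤}
  B8:   IN={a:4, b:-1, c:-1, e:-1, f:5; rest ⊤}   OUT={a:4, b:-1, c:-1, e:-1, f:5; rest ⊤}
  B9:   IN={a:4, b:-1, c:-1, e:-1; rest ⊤}   OUT={a:-1, b:-1, c:4, e:-1; rest ⊤}

Merge at B1: IN[B1] = OUT[B0] = {a: ⊤, b: ⊤, c: ⊤, d: ⊤, e: ⊤, f: ⊤}
Applying B1's transfer function to that IN value gives OUT[B1] (row B1 above).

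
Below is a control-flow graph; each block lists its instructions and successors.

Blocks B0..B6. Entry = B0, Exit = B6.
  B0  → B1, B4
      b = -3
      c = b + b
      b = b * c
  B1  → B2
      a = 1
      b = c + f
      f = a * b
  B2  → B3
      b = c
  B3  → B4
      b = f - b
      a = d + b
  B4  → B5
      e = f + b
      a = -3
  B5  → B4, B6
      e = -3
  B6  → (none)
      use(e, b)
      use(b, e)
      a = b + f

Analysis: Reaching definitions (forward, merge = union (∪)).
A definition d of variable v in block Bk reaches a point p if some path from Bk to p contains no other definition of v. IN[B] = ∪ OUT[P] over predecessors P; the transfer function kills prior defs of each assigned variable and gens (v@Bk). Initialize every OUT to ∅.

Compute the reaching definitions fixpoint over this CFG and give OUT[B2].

Answer: {a@B1, b@B2, c@B0, f@B1}

Working:
Fixpoint table:
  B0: | IN={} | OUT={b@B0, c@B0}
  B1: | IN={b@B0, c@B0} | OUT={a@B1, b@B1, c@B0, f@B1}
  B2: | IN={a@B1, b@B1, c@B0, f@B1} | OUT={a@B1, b@B2, c@B0, f@B1}
  B3: | IN={a@B1, b@B2, c@B0, f@B1} | OUT={a@B3, b@B3, c@B0, f@B1}
  B4: | IN={a@B3, a@B4, b@B0, b@B3, c@B0, e@B5, f@B1} | OUT={a@B4, b@B0, b@B3, c@B0, e@B4, f@B1}
  B5: | IN={a@B4, b@B0, b@B3, c@B0, e@B4, f@B1} | OUT={a@B4, b@B0, b@B3, c@B0, e@B5, f@B1}
  B6: | IN={a@B4, b@B0, b@B3, c@B0, e@B5, f@B1} | OUT={a@B6, b@B0, b@B3, c@B0, e@B5, f@B1}

Merge at B2: IN[B2] = OUT[B1] = {a@B1, b@B1, c@B0, f@B1}
Applying B2's transfer function to that IN value gives OUT[B2] (row B2 above).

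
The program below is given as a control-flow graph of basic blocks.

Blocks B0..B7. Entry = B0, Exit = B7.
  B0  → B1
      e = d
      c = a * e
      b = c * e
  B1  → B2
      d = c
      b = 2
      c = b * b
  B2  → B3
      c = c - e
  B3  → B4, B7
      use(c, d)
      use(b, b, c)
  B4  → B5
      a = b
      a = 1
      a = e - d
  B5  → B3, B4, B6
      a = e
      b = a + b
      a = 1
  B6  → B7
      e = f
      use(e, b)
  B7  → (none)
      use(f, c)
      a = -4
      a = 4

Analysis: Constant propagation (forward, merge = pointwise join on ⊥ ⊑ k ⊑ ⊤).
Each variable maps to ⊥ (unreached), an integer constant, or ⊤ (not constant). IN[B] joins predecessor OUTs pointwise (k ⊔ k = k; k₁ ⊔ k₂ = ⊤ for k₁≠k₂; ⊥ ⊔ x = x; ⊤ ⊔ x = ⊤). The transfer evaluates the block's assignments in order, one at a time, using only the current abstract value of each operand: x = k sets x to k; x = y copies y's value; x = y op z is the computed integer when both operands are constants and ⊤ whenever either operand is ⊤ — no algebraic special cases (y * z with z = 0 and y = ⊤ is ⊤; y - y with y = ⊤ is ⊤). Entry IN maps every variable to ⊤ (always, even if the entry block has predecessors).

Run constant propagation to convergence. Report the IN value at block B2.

Answer: {a: ⊤, b: 2, c: 4, d: ⊤, e: ⊤, f: ⊤}

Derivation:
Per-block solution:
  B0: | IN=(all ⊤) | OUT=(all ⊤)
  B1: | IN=(all ⊤) | OUT={b:2, c:4; rest ⊤}
  B2: | IN={b:2, c:4; rest ⊤} | OUT={b:2; rest ⊤}
  B3: | IN=(all ⊤) | OUT=(all ⊤)
  B4: | IN=(all ⊤) | OUT=(all ⊤)
  B5: | IN=(all ⊤) | OUT={a:1; rest ⊤}
  B6: | IN={a:1; rest ⊤} | OUT={a:1; rest ⊤}
  B7: | IN=(all ⊤) | OUT={a:4; rest ⊤}

Merge at B2: IN[B2] = OUT[B1] = {a: ⊤, b: 2, c: 4, d: ⊤, e: ⊤, f: ⊤}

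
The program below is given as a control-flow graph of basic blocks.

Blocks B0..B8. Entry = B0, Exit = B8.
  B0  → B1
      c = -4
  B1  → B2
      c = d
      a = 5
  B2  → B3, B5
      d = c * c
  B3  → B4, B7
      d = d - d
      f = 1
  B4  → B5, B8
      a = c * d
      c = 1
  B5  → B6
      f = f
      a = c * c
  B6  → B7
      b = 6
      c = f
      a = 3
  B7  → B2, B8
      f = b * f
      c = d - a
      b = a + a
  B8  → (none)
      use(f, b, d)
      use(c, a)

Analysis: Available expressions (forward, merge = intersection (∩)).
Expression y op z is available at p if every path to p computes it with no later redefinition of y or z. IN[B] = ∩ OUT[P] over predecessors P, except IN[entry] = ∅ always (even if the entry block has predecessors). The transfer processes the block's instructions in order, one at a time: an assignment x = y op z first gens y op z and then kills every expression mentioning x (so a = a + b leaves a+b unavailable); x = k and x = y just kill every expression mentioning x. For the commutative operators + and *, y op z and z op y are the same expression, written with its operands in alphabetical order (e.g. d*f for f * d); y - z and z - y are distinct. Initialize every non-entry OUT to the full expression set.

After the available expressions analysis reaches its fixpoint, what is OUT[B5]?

Fixpoint table:
  B0: | IN={} | OUT={}
  B1: | IN={} | OUT={}
  B2: | IN={} | OUT={c*c}
  B3: | IN={c*c} | OUT={c*c}
  B4: | IN={c*c} | OUT={}
  B5: | IN={} | OUT={c*c}
  B6: | IN={c*c} | OUT={}
  B7: | IN={} | OUT={a+a, d-a}
  B8: | IN={} | OUT={}

Merge at B5: IN[B5] = OUT[B2] ∩ OUT[B4] = {}
Applying B5's transfer function to that IN value gives OUT[B5] (row B5 above).

Answer: {c*c}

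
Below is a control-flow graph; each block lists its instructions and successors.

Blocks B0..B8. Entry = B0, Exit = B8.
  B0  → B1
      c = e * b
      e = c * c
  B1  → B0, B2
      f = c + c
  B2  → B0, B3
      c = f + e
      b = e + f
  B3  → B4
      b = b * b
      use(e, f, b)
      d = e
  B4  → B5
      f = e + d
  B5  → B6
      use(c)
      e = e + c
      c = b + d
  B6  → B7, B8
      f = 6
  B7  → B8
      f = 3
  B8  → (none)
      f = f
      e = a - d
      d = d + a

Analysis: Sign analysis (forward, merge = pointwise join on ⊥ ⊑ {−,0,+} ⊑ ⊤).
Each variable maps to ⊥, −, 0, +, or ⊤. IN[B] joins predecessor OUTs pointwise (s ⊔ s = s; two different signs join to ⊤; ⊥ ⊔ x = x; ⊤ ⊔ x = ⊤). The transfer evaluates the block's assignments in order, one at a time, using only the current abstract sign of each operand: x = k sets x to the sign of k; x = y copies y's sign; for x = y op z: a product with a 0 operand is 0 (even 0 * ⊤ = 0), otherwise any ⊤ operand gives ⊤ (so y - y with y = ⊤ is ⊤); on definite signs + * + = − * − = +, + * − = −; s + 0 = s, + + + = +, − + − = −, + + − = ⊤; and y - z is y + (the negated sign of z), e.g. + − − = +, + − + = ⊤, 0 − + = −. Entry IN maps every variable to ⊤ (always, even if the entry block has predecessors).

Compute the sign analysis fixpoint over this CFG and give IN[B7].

Answer: {a: ⊤, b: ⊤, c: ⊤, d: ⊤, e: ⊤, f: +}

Derivation:
Fixpoint table:
  B0:   IN=(all ⊤)   OUT=(all ⊤)
  B1:   IN=(all ⊤)   OUT=(all ⊤)
  B2:   IN=(all ⊤)   OUT=(all ⊤)
  B3:   IN=(all ⊤)   OUT=(all ⊤)
  B4:   IN=(all ⊤)   OUT=(all ⊤)
  B5:   IN=(all ⊤)   OUT=(all ⊤)
  B6:   IN=(all ⊤)   OUT={f:+; rest ⊤}
  B7:   IN={f:+; rest ⊤}   OUT={f:+; rest ⊤}
  B8:   IN={f:+; rest ⊤}   OUT={f:+; rest ⊤}

Merge at B7: IN[B7] = OUT[B6] = {a: ⊤, b: ⊤, c: ⊤, d: ⊤, e: ⊤, f: +}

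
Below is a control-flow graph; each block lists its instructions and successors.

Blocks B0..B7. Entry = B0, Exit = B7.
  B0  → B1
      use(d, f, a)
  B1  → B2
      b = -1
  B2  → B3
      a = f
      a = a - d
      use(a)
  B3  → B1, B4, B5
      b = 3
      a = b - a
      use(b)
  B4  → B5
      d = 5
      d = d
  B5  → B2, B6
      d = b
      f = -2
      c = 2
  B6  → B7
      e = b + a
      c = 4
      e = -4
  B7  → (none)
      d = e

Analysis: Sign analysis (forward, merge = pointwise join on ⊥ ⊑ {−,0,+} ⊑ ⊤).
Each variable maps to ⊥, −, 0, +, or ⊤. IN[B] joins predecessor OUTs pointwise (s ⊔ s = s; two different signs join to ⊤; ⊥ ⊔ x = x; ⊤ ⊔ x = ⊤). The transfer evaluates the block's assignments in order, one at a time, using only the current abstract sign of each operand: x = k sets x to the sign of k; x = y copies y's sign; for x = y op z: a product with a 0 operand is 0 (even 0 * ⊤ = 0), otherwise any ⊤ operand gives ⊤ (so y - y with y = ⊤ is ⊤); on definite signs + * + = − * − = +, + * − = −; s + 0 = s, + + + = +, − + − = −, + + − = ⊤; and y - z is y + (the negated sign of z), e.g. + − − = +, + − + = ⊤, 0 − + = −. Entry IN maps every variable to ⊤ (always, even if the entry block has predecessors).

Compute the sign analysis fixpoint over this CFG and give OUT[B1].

Fixpoint table:
  B0:  IN=(all ⊤)  OUT=(all ⊤)
  B1:  IN=(all ⊤)  OUT={b:-; rest ⊤}
  B2:  IN=(all ⊤)  OUT=(all ⊤)
  B3:  IN=(all ⊤)  OUT={b:+; rest ⊤}
  B4:  IN={b:+; rest ⊤}  OUT={b:+, d:+; rest ⊤}
  B5:  IN={b:+; rest ⊤}  OUT={b:+, c:+, d:+, f:-; rest ⊤}
  B6:  IN={b:+, c:+, d:+, f:-; rest ⊤}  OUT={b:+, c:+, d:+, e:-, f:-; rest ⊤}
  B7:  IN={b:+, c:+, d:+, e:-, f:-; rest ⊤}  OUT={b:+, c:+, d:-, e:-, f:-; rest ⊤}

Merge at B1: IN[B1] = OUT[B0] ⊔ OUT[B3] = {a: ⊤, b: ⊤, c: ⊤, d: ⊤, e: ⊤, f: ⊤}
Applying B1's transfer function to that IN value gives OUT[B1] (row B1 above).

Answer: {a: ⊤, b: -, c: ⊤, d: ⊤, e: ⊤, f: ⊤}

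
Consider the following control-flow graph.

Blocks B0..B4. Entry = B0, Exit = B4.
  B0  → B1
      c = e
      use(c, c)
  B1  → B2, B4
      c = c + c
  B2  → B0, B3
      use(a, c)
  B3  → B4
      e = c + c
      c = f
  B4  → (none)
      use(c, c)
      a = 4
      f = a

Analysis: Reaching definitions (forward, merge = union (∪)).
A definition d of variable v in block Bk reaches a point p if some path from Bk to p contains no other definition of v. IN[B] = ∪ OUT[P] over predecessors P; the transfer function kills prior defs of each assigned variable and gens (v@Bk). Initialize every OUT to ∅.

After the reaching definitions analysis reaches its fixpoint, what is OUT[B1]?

Per-block solution:
  B0: | IN={c@B1} | OUT={c@B0}
  B1: | IN={c@B0} | OUT={c@B1}
  B2: | IN={c@B1} | OUT={c@B1}
  B3: | IN={c@B1} | OUT={c@B3, e@B3}
  B4: | IN={c@B1, c@B3, e@B3} | OUT={a@B4, c@B1, c@B3, e@B3, f@B4}

Merge at B1: IN[B1] = OUT[B0] = {c@B0}
Applying B1's transfer function to that IN value gives OUT[B1] (row B1 above).

Answer: {c@B1}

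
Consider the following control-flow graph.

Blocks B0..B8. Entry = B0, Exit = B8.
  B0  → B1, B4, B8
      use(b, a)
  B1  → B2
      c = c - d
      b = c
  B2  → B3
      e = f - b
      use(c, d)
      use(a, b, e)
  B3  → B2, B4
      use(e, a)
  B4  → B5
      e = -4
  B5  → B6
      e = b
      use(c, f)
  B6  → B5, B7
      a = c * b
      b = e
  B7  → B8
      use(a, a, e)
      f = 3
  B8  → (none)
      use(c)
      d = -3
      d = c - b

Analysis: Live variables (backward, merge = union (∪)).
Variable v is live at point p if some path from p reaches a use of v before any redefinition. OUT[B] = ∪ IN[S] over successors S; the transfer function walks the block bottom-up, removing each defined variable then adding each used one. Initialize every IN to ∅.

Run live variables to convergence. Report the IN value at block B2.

Converged values:
  B0:  IN={a, b, c, d, f}  OUT={a, b, c, d, f}
  B1:  IN={a, c, d, f}  OUT={a, b, c, d, f}
  B2:  IN={a, b, c, d, f}  OUT={a, b, c, d, e, f}
  B3:  IN={a, b, c, d, e, f}  OUT={a, b, c, d, f}
  B4:  IN={b, c, f}  OUT={b, c, f}
  B5:  IN={b, c, f}  OUT={b, c, e, f}
  B6:  IN={b, c, e, f}  OUT={a, b, c, e, f}
  B7:  IN={a, b, c, e}  OUT={b, c}
  B8:  IN={b, c}  OUT={}

Merge at B2: OUT[B2] = IN[B3] = {a, b, c, d, e, f}
Applying B2's transfer function to that OUT value gives IN[B2] (row B2 above).

Answer: {a, b, c, d, f}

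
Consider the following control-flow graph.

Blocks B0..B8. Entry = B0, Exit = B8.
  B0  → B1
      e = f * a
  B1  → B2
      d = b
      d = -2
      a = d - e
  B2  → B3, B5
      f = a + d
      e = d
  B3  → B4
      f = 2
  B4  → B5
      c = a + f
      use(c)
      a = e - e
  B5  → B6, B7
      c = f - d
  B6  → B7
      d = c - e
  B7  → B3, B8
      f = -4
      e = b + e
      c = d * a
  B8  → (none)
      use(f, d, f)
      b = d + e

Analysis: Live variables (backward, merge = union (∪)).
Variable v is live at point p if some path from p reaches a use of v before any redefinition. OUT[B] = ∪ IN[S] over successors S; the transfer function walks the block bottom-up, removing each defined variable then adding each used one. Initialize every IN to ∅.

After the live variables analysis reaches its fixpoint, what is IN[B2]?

Converged values:
  B0: | IN={a, b, f} | OUT={b, e}
  B1: | IN={b, e} | OUT={a, b, d}
  B2: | IN={a, b, d} | OUT={a, b, d, e, f}
  B3: | IN={a, b, d, e} | OUT={a, b, d, e, f}
  B4: | IN={a, b, d, e, f} | OUT={a, b, d, e, f}
  B5: | IN={a, b, d, e, f} | OUT={a, b, c, d, e}
  B6: | IN={a, b, c, e} | OUT={a, b, d, e}
  B7: | IN={a, b, d, e} | OUT={a, b, d, e, f}
  B8: | IN={d, e, f} | OUT={}

Merge at B2: OUT[B2] = IN[B3] ⊔ IN[B5] = {a, b, d, e, f}
Applying B2's transfer function to that OUT value gives IN[B2] (row B2 above).

Answer: {a, b, d}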